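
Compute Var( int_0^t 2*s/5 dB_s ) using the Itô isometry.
Var = 4*t^3/75

The Itô integral of a deterministic integrand f(s) has mean 0 because each increment f(s) * (B_{s+ds} - B_s) has mean 0. By the Itô isometry:
  Var( int_0^t f(s) dB_s ) = E[ (int_0^t f(s) dB_s)^2 ] = int_0^t f(s)^2 ds.
Here f(s) = 2*s/5, so f(s)^2 = 4*s^2/25. Integrate:
  int_0^t (4*s^2/25) ds = 4*t^3/75.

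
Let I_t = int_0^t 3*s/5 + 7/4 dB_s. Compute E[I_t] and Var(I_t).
E[I_t] = 0; Var(I_t) = t*(48*t^2 + 420*t + 1225)/400

The Itô integral of a deterministic integrand f(s) has mean 0 because each increment f(s) * (B_{s+ds} - B_s) has mean 0. By the Itô isometry:
  Var( int_0^t f(s) dB_s ) = E[ (int_0^t f(s) dB_s)^2 ] = int_0^t f(s)^2 ds.
Here f(s) = 3*s/5 + 7/4, so f(s)^2 = (12*s + 35)^2/400. Integrate:
  int_0^t ((12*s + 35)^2/400) ds = t*(48*t^2 + 420*t + 1225)/400.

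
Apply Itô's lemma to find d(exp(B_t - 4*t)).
d(exp(B_t - 4*t)) = (-7*exp(B_t - 4*t)/2) dt + (exp(B_t - 4*t)) dB_t

Itô's formula for f(t, x): d f(t, B_t) = (f_t + (1/2) f_xx) dt + f_x dB_t. Compute partials of f(t, x) = exp(-4*t + x):
  f_t(t,x)  = -4*exp(-4*t + x)
  f_x(t,x)  = exp(-4*t + x)
  f_xx(t,x) = exp(-4*t + x)
Assemble drift = f_t + (1/2) f_xx = -7*exp(-4*t + x)/2 and diffusion = f_x = exp(-4*t + x). Substituting x = B_t:
  d(exp(B_t - 4*t)) = (-7*exp(B_t - 4*t)/2) dt + (exp(B_t - 4*t)) dB_t.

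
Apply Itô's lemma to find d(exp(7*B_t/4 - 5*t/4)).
d(exp(7*B_t/4 - 5*t/4)) = (9*exp(7*B_t/4 - 5*t/4)/32) dt + (7*exp(7*B_t/4 - 5*t/4)/4) dB_t

Itô's formula for f(t, x): d f(t, B_t) = (f_t + (1/2) f_xx) dt + f_x dB_t. Compute partials of f(t, x) = exp(-5*t/4 + 7*x/4):
  f_t(t,x)  = -5*exp(-5*t/4 + 7*x/4)/4
  f_x(t,x)  = 7*exp(-5*t/4 + 7*x/4)/4
  f_xx(t,x) = 49*exp(-5*t/4 + 7*x/4)/16
Assemble drift = f_t + (1/2) f_xx = 9*exp(-5*t/4 + 7*x/4)/32 and diffusion = f_x = 7*exp(-5*t/4 + 7*x/4)/4. Substituting x = B_t:
  d(exp(7*B_t/4 - 5*t/4)) = (9*exp(7*B_t/4 - 5*t/4)/32) dt + (7*exp(7*B_t/4 - 5*t/4)/4) dB_t.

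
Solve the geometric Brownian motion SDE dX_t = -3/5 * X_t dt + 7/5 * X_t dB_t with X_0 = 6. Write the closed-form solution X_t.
X_t = 6 * exp((-79/50) * t + (7/5) * B_t)

For GBM dX = mu X dt + sigma X dB with X_0 = x_0, apply Itô to Y = log X: dY = (mu - sigma^2/2) dt + sigma dB, so Y_t = log(x_0) + (mu - sigma^2/2) t + sigma B_t and hence X_t = x_0 * exp((mu - sigma^2/2) t + sigma B_t).
With mu = -3/5, sigma = 7/5, x_0 = 6, this gives:
  X_t = 6 * exp((-79/50) * t + (7/5) * B_t).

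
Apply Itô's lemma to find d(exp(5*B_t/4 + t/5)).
d(exp(5*B_t/4 + t/5)) = (157*exp(5*B_t/4 + t/5)/160) dt + (5*exp(5*B_t/4 + t/5)/4) dB_t

Itô's formula for f(t, x): d f(t, B_t) = (f_t + (1/2) f_xx) dt + f_x dB_t. Compute partials of f(t, x) = exp(t/5 + 5*x/4):
  f_t(t,x)  = exp(t/5 + 5*x/4)/5
  f_x(t,x)  = 5*exp(t/5 + 5*x/4)/4
  f_xx(t,x) = 25*exp(t/5 + 5*x/4)/16
Assemble drift = f_t + (1/2) f_xx = 157*exp(t/5 + 5*x/4)/160 and diffusion = f_x = 5*exp(t/5 + 5*x/4)/4. Substituting x = B_t:
  d(exp(5*B_t/4 + t/5)) = (157*exp(5*B_t/4 + t/5)/160) dt + (5*exp(5*B_t/4 + t/5)/4) dB_t.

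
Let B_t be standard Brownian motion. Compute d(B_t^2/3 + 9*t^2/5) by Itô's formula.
d(B_t^2/3 + 9*t^2/5) = (18*t/5 + 1/3) dt + (2*B_t/3) dB_t

Itô's formula for f(t, x): d f(t, B_t) = (f_t + (1/2) f_xx) dt + f_x dB_t. Compute partials of f(t, x) = 9*t^2/5 + x^2/3:
  f_t(t,x)  = 18*t/5
  f_x(t,x)  = 2*x/3
  f_xx(t,x) = 2/3
Assemble drift = f_t + (1/2) f_xx = 18*t/5 + 1/3 and diffusion = f_x = 2*x/3. Substituting x = B_t:
  d(B_t^2/3 + 9*t^2/5) = (18*t/5 + 1/3) dt + (2*B_t/3) dB_t.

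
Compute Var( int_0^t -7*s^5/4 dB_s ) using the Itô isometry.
Var = 49*t^11/176

The Itô integral of a deterministic integrand f(s) has mean 0 because each increment f(s) * (B_{s+ds} - B_s) has mean 0. By the Itô isometry:
  Var( int_0^t f(s) dB_s ) = E[ (int_0^t f(s) dB_s)^2 ] = int_0^t f(s)^2 ds.
Here f(s) = -7*s^5/4, so f(s)^2 = 49*s^10/16. Integrate:
  int_0^t (49*s^10/16) ds = 49*t^11/176.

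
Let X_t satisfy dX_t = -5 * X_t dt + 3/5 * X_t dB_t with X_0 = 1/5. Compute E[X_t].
E[X_t] = exp(-5*t)/5

For GBM dX = mu X dt + sigma X dB with X_0 = x_0, apply Itô to Y = log X: dY = (mu - sigma^2/2) dt + sigma dB, so Y_t = log(x_0) + (mu - sigma^2/2) t + sigma B_t and hence X_t = x_0 * exp((mu - sigma^2/2) t + sigma B_t).
With mu = -5, sigma = 3/5, x_0 = 1/5, this gives:
  X_t = 1/5 * exp((-259/50) * t + (3/5) * B_t).
Since sigma*B_t ~ Normal(0, sigma^2 t), E[exp(sigma*B_t)] = exp(sigma^2 t / 2); so E[X_t] = x_0 * exp((mu - sigma^2/2) t) * exp(sigma^2 t / 2) = x_0 * exp(mu t) = exp(-5*t)/5.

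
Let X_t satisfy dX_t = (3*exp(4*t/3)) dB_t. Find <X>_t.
<X>_t = 27*exp(8*t/3)/8 - 27/8

For an Itô process dX_t = a(t) dt + b(t) dB_t, the quadratic variation is <X>_t = int_0^t b(s)^2 ds (the drift term does not contribute). Here b(s) = 3*exp(4*s/3), so
  b(s)^2 = 9*exp(8*s/3).
Integrating from 0 to t:
  <X>_t = int_0^t (9*exp(8*s/3)) ds = 27*exp(8*t/3)/8 - 27/8.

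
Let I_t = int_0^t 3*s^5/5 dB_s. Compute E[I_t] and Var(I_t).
E[I_t] = 0; Var(I_t) = 9*t^11/275

The Itô integral of a deterministic integrand f(s) has mean 0 because each increment f(s) * (B_{s+ds} - B_s) has mean 0. By the Itô isometry:
  Var( int_0^t f(s) dB_s ) = E[ (int_0^t f(s) dB_s)^2 ] = int_0^t f(s)^2 ds.
Here f(s) = 3*s^5/5, so f(s)^2 = 9*s^10/25. Integrate:
  int_0^t (9*s^10/25) ds = 9*t^11/275.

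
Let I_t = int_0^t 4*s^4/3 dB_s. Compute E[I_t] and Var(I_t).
E[I_t] = 0; Var(I_t) = 16*t^9/81

The Itô integral of a deterministic integrand f(s) has mean 0 because each increment f(s) * (B_{s+ds} - B_s) has mean 0. By the Itô isometry:
  Var( int_0^t f(s) dB_s ) = E[ (int_0^t f(s) dB_s)^2 ] = int_0^t f(s)^2 ds.
Here f(s) = 4*s^4/3, so f(s)^2 = 16*s^8/9. Integrate:
  int_0^t (16*s^8/9) ds = 16*t^9/81.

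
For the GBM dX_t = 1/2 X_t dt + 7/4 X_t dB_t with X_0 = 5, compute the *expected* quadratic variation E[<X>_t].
E[<X>_t] = 245*exp(65*t/16)/13 - 245/13

<X>_t = int_0^t ((7/4) * X_s)^2 ds. Taking expectation inside the integral: E[<X>_t] = (7/4)^2 * int_0^t E[X_s^2] ds. For GBM, E[X_s^2] = x_0^2 * exp((2 mu + sigma^2) s). Integrating:
  E[<X>_t] = (7/4)^2 * 5^2 * (exp((2*(1/2) + (7/4)^2) t) - 1) / (2*(1/2) + (7/4)^2)
           = (7/4)^2 * 5^2 * (exp((65/16) t) - 1) / (65/16) = 245*exp(65*t/16)/13 - 245/13.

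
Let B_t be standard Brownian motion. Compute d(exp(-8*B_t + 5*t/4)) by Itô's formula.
d(exp(-8*B_t + 5*t/4)) = (133*exp(-8*B_t + 5*t/4)/4) dt + (-8*exp(-8*B_t + 5*t/4)) dB_t

Itô's formula for f(t, x): d f(t, B_t) = (f_t + (1/2) f_xx) dt + f_x dB_t. Compute partials of f(t, x) = exp(5*t/4 - 8*x):
  f_t(t,x)  = 5*exp(5*t/4 - 8*x)/4
  f_x(t,x)  = -8*exp(5*t/4 - 8*x)
  f_xx(t,x) = 64*exp(5*t/4 - 8*x)
Assemble drift = f_t + (1/2) f_xx = 133*exp(5*t/4 - 8*x)/4 and diffusion = f_x = -8*exp(5*t/4 - 8*x). Substituting x = B_t:
  d(exp(-8*B_t + 5*t/4)) = (133*exp(-8*B_t + 5*t/4)/4) dt + (-8*exp(-8*B_t + 5*t/4)) dB_t.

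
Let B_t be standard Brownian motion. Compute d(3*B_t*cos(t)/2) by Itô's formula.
d(3*B_t*cos(t)/2) = (-3*B_t*sin(t)/2) dt + (3*cos(t)/2) dB_t

Itô's formula for f(t, x): d f(t, B_t) = (f_t + (1/2) f_xx) dt + f_x dB_t. Compute partials of f(t, x) = 3*x*cos(t)/2:
  f_t(t,x)  = -3*x*sin(t)/2
  f_x(t,x)  = 3*cos(t)/2
  f_xx(t,x) = 0
Assemble drift = f_t + (1/2) f_xx = -3*x*sin(t)/2 and diffusion = f_x = 3*cos(t)/2. Substituting x = B_t:
  d(3*B_t*cos(t)/2) = (-3*B_t*sin(t)/2) dt + (3*cos(t)/2) dB_t.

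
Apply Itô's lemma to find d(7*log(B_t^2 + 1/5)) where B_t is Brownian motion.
d(7*log(B_t^2 + 1/5)) = (35*(1 - 5*B_t^2)/(5*B_t^2 + 1)^2) dt + (70*B_t/(5*B_t^2 + 1)) dB_t

Itô's formula for f(B_t) gives d f(B_t) = f'(B_t) dB_t + (1/2) f''(B_t) dt. Compute derivatives of f(x) = 7*log(x^2 + 1/5):
  f'(x)  = 70*x/(5*x^2 + 1)
  f''(x) = 70*(1 - 5*x^2)/(5*x^2 + 1)^2
Substitute x = B_t and multiply the f'' term by 1/2:
  drift     = (1/2) * (70*(1 - 5*x^2)/(5*x^2 + 1)^2) evaluated at B_t = 35*(1 - 5*B_t^2)/(5*B_t^2 + 1)^2
  diffusion = (70*x/(5*x^2 + 1)) evaluated at B_t = 70*B_t/(5*B_t^2 + 1)
Therefore d(7*log(B_t^2 + 1/5)) = (35*(1 - 5*B_t^2)/(5*B_t^2 + 1)^2) dt + (70*B_t/(5*B_t^2 + 1)) dB_t.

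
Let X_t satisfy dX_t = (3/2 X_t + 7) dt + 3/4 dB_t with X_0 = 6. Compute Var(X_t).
Var(X_t) = 3*exp(3*t)/16 - 3/16

The variance V(t) = Var(X_t) satisfies V'(t) = 2 a V(t) + c^2 with V(0) = 0 (drift coefficient is linear in X, diffusion is constant). With a = 3/2, c = 3/4, the solution is
  V(t) = (c^2 / (2 a)) * (exp(2 a t) - 1)
       = ((3/4)^2 / (2*(3/2))) * (exp(3 t) - 1)
       = 3*exp(3*t)/16 - 3/16.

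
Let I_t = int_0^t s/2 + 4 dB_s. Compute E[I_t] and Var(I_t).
E[I_t] = 0; Var(I_t) = t*(t^2 + 24*t + 192)/12

The Itô integral of a deterministic integrand f(s) has mean 0 because each increment f(s) * (B_{s+ds} - B_s) has mean 0. By the Itô isometry:
  Var( int_0^t f(s) dB_s ) = E[ (int_0^t f(s) dB_s)^2 ] = int_0^t f(s)^2 ds.
Here f(s) = s/2 + 4, so f(s)^2 = (s + 8)^2/4. Integrate:
  int_0^t ((s + 8)^2/4) ds = t*(t^2 + 24*t + 192)/12.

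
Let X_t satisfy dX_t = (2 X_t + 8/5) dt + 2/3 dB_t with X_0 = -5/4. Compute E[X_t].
E[X_t] = -9*exp(2*t)/20 - 4/5

Taking expectations and using E[dB_t] = 0, the mean m(t) = E[X_t] satisfies the ODE m'(t) = a m(t) + b with m(0) = x_0. With a = 2, b = 8/5, x_0 = -5/4, the solution is
  m(t) = x_0 * exp(a t) + (b/a) * (exp(a t) - 1)
       = (-5/4) * exp(2 t) + ((8/5)/2) * (exp(2 t) - 1)
       = -9*exp(2*t)/20 - 4/5.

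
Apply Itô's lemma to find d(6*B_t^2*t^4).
d(6*B_t^2*t^4) = (6*t^3*(4*B_t^2 + t)) dt + (12*B_t*t^4) dB_t

Itô's formula for f(t, x): d f(t, B_t) = (f_t + (1/2) f_xx) dt + f_x dB_t. Compute partials of f(t, x) = 6*t^4*x^2:
  f_t(t,x)  = 24*t^3*x^2
  f_x(t,x)  = 12*t^4*x
  f_xx(t,x) = 12*t^4
Assemble drift = f_t + (1/2) f_xx = 6*t^3*(t + 4*x^2) and diffusion = f_x = 12*t^4*x. Substituting x = B_t:
  d(6*B_t^2*t^4) = (6*t^3*(4*B_t^2 + t)) dt + (12*B_t*t^4) dB_t.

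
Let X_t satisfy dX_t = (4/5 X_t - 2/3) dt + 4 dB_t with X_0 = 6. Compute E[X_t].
E[X_t] = 31*exp(4*t/5)/6 + 5/6

Taking expectations and using E[dB_t] = 0, the mean m(t) = E[X_t] satisfies the ODE m'(t) = a m(t) + b with m(0) = x_0. With a = 4/5, b = -2/3, x_0 = 6, the solution is
  m(t) = x_0 * exp(a t) + (b/a) * (exp(a t) - 1)
       = 6 * exp((4/5) t) + ((-2/3)/(4/5)) * (exp((4/5) t) - 1)
       = 31*exp(4*t/5)/6 + 5/6.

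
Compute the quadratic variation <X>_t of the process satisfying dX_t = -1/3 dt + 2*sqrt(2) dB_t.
<X>_t = 8*t

For an Itô process dX_t = a(t) dt + b(t) dB_t, the quadratic variation is <X>_t = int_0^t b(s)^2 ds (the drift term does not contribute). Here b(s) = 2*sqrt(2), so
  b(s)^2 = 8.
Integrating from 0 to t:
  <X>_t = int_0^t (8) ds = 8*t.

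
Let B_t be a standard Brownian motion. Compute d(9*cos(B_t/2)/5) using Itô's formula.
d(9*cos(B_t/2)/5) = (-9*cos(B_t/2)/40) dt + (-9*sin(B_t/2)/10) dB_t

Itô's formula for f(B_t) gives d f(B_t) = f'(B_t) dB_t + (1/2) f''(B_t) dt. Compute derivatives of f(x) = 9*cos(x/2)/5:
  f'(x)  = -9*sin(x/2)/10
  f''(x) = -9*cos(x/2)/20
Substitute x = B_t and multiply the f'' term by 1/2:
  drift     = (1/2) * (-9*cos(x/2)/20) evaluated at B_t = -9*cos(B_t/2)/40
  diffusion = (-9*sin(x/2)/10) evaluated at B_t = -9*sin(B_t/2)/10
Therefore d(9*cos(B_t/2)/5) = (-9*cos(B_t/2)/40) dt + (-9*sin(B_t/2)/10) dB_t.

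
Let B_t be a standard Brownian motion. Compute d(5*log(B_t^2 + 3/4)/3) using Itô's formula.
d(5*log(B_t^2 + 3/4)/3) = (20*(3 - 4*B_t^2)/(3*(4*B_t^2 + 3)^2)) dt + (40*B_t/(3*(4*B_t^2 + 3))) dB_t

Itô's formula for f(B_t) gives d f(B_t) = f'(B_t) dB_t + (1/2) f''(B_t) dt. Compute derivatives of f(x) = 5*log(x^2 + 3/4)/3:
  f'(x)  = 40*x/(3*(4*x^2 + 3))
  f''(x) = 40*(3 - 4*x^2)/(3*(4*x^2 + 3)^2)
Substitute x = B_t and multiply the f'' term by 1/2:
  drift     = (1/2) * (40*(3 - 4*x^2)/(3*(4*x^2 + 3)^2)) evaluated at B_t = 20*(3 - 4*B_t^2)/(3*(4*B_t^2 + 3)^2)
  diffusion = (40*x/(3*(4*x^2 + 3))) evaluated at B_t = 40*B_t/(3*(4*B_t^2 + 3))
Therefore d(5*log(B_t^2 + 3/4)/3) = (20*(3 - 4*B_t^2)/(3*(4*B_t^2 + 3)^2)) dt + (40*B_t/(3*(4*B_t^2 + 3))) dB_t.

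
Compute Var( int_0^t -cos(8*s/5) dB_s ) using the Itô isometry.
Var = t/2 + 5*sin(8*t/5)*cos(8*t/5)/16

The Itô integral of a deterministic integrand f(s) has mean 0 because each increment f(s) * (B_{s+ds} - B_s) has mean 0. By the Itô isometry:
  Var( int_0^t f(s) dB_s ) = E[ (int_0^t f(s) dB_s)^2 ] = int_0^t f(s)^2 ds.
Here f(s) = -cos(8*s/5), so f(s)^2 = cos(8*s/5)^2. Integrate:
  int_0^t (cos(8*s/5)^2) ds = t/2 + 5*sin(8*t/5)*cos(8*t/5)/16.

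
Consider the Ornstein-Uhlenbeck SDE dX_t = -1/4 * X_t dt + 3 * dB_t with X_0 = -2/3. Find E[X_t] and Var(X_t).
E[X_t] = -2*exp(-t/4)/3; Var(X_t) = 18 - 18*exp(-t/2)

The OU SDE dX = -theta X dt + sigma dB admits the integrating factor exp(theta t): d(exp(theta t) X_t) = sigma exp(theta t) dB_t. Integrating from 0 to t:
  X_t = x_0 * exp(-theta t) + sigma * int_0^t exp(-theta (t-s)) dB_s.
The Itô integral has mean 0 and (by the Itô isometry) variance sigma^2 * int_0^t exp(-2 theta (t - s)) ds = sigma^2 * (1 - exp(-2 theta t)) / (2 theta).
With theta = 1/4, sigma = 3, x_0 = -2/3:
  E[X_t] = -2/3 * exp(-1/4 t) = -2*exp(-t/4)/3
  Var(X_t) = (3)^2 * (1 - exp(-2*1/4 t)) / (2 * 1/4) = 18 - 18*exp(-t/2).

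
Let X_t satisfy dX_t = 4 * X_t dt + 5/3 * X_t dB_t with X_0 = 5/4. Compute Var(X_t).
Var(X_t) = 25*(exp(25*t/9) - 1)*exp(8*t)/16

For GBM dX = mu X dt + sigma X dB with X_0 = x_0, apply Itô to Y = log X: dY = (mu - sigma^2/2) dt + sigma dB, so Y_t = log(x_0) + (mu - sigma^2/2) t + sigma B_t and hence X_t = x_0 * exp((mu - sigma^2/2) t + sigma B_t).
With mu = 4, sigma = 5/3, x_0 = 5/4, this gives:
  X_t = 5/4 * exp((47/18) * t + (5/3) * B_t).
Since sigma*B_t ~ Normal(0, sigma^2 t), E[exp(sigma*B_t)] = exp(sigma^2 t / 2); so E[X_t] = x_0 * exp((mu - sigma^2/2) t) * exp(sigma^2 t / 2) = x_0 * exp(mu t) = 5*exp(4*t)/4.
Var(X_t) = E[X_t^2] - (E[X_t])^2 = x_0^2 * exp(2 mu t) * (exp(sigma^2 t) - 1) = 25*(exp(25*t/9) - 1)*exp(8*t)/16.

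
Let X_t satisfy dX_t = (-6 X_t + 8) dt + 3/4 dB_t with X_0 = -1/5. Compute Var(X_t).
Var(X_t) = 3/64 - 3*exp(-12*t)/64

The variance V(t) = Var(X_t) satisfies V'(t) = 2 a V(t) + c^2 with V(0) = 0 (drift coefficient is linear in X, diffusion is constant). With a = -6, c = 3/4, the solution is
  V(t) = (c^2 / (2 a)) * (exp(2 a t) - 1)
       = ((3/4)^2 / (2*(-6))) * (exp((-12) t) - 1)
       = 3/64 - 3*exp(-12*t)/64.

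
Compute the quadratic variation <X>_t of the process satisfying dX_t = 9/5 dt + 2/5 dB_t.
<X>_t = 4*t/25

For an Itô process dX_t = a(t) dt + b(t) dB_t, the quadratic variation is <X>_t = int_0^t b(s)^2 ds (the drift term does not contribute). Here b(s) = 2/5, so
  b(s)^2 = 4/25.
Integrating from 0 to t:
  <X>_t = int_0^t (4/25) ds = 4*t/25.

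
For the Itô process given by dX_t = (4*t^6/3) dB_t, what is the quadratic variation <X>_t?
<X>_t = 16*t^13/117

For an Itô process dX_t = a(t) dt + b(t) dB_t, the quadratic variation is <X>_t = int_0^t b(s)^2 ds (the drift term does not contribute). Here b(s) = 4*s^6/3, so
  b(s)^2 = 16*s^12/9.
Integrating from 0 to t:
  <X>_t = int_0^t (16*s^12/9) ds = 16*t^13/117.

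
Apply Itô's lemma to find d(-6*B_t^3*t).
d(-6*B_t^3*t) = (6*B_t*(-B_t^2 - 3*t)) dt + (-18*B_t^2*t) dB_t

Itô's formula for f(t, x): d f(t, B_t) = (f_t + (1/2) f_xx) dt + f_x dB_t. Compute partials of f(t, x) = -6*t*x^3:
  f_t(t,x)  = -6*x^3
  f_x(t,x)  = -18*t*x^2
  f_xx(t,x) = -36*t*x
Assemble drift = f_t + (1/2) f_xx = 6*x*(-3*t - x^2) and diffusion = f_x = -18*t*x^2. Substituting x = B_t:
  d(-6*B_t^3*t) = (6*B_t*(-B_t^2 - 3*t)) dt + (-18*B_t^2*t) dB_t.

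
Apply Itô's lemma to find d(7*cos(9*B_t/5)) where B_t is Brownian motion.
d(7*cos(9*B_t/5)) = (-567*cos(9*B_t/5)/50) dt + (-63*sin(9*B_t/5)/5) dB_t

Itô's formula for f(B_t) gives d f(B_t) = f'(B_t) dB_t + (1/2) f''(B_t) dt. Compute derivatives of f(x) = 7*cos(9*x/5):
  f'(x)  = -63*sin(9*x/5)/5
  f''(x) = -567*cos(9*x/5)/25
Substitute x = B_t and multiply the f'' term by 1/2:
  drift     = (1/2) * (-567*cos(9*x/5)/25) evaluated at B_t = -567*cos(9*B_t/5)/50
  diffusion = (-63*sin(9*x/5)/5) evaluated at B_t = -63*sin(9*B_t/5)/5
Therefore d(7*cos(9*B_t/5)) = (-567*cos(9*B_t/5)/50) dt + (-63*sin(9*B_t/5)/5) dB_t.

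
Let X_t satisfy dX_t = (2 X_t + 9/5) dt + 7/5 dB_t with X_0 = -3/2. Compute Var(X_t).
Var(X_t) = 49*exp(4*t)/100 - 49/100

The variance V(t) = Var(X_t) satisfies V'(t) = 2 a V(t) + c^2 with V(0) = 0 (drift coefficient is linear in X, diffusion is constant). With a = 2, c = 7/5, the solution is
  V(t) = (c^2 / (2 a)) * (exp(2 a t) - 1)
       = ((7/5)^2 / (2*2)) * (exp(4 t) - 1)
       = 49*exp(4*t)/100 - 49/100.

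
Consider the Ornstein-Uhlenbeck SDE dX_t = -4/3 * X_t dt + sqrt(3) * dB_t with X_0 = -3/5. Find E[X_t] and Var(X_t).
E[X_t] = -3*exp(-4*t/3)/5; Var(X_t) = 9/8 - 9*exp(-8*t/3)/8

The OU SDE dX = -theta X dt + sigma dB admits the integrating factor exp(theta t): d(exp(theta t) X_t) = sigma exp(theta t) dB_t. Integrating from 0 to t:
  X_t = x_0 * exp(-theta t) + sigma * int_0^t exp(-theta (t-s)) dB_s.
The Itô integral has mean 0 and (by the Itô isometry) variance sigma^2 * int_0^t exp(-2 theta (t - s)) ds = sigma^2 * (1 - exp(-2 theta t)) / (2 theta).
With theta = 4/3, sigma = sqrt(3), x_0 = -3/5:
  E[X_t] = -3/5 * exp(-4/3 t) = -3*exp(-4*t/3)/5
  Var(X_t) = (sqrt(3))^2 * (1 - exp(-2*4/3 t)) / (2 * 4/3) = 9/8 - 9*exp(-8*t/3)/8.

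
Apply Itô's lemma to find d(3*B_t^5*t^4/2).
d(3*B_t^5*t^4/2) = (B_t^3*t^3*(6*B_t^2 + 15*t)) dt + (15*B_t^4*t^4/2) dB_t

Itô's formula for f(t, x): d f(t, B_t) = (f_t + (1/2) f_xx) dt + f_x dB_t. Compute partials of f(t, x) = 3*t^4*x^5/2:
  f_t(t,x)  = 6*t^3*x^5
  f_x(t,x)  = 15*t^4*x^4/2
  f_xx(t,x) = 30*t^4*x^3
Assemble drift = f_t + (1/2) f_xx = t^3*x^3*(15*t + 6*x^2) and diffusion = f_x = 15*t^4*x^4/2. Substituting x = B_t:
  d(3*B_t^5*t^4/2) = (B_t^3*t^3*(6*B_t^2 + 15*t)) dt + (15*B_t^4*t^4/2) dB_t.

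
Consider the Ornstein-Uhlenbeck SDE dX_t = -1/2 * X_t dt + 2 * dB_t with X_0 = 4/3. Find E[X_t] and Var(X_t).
E[X_t] = 4*exp(-t/2)/3; Var(X_t) = 4 - 4*exp(-t)

The OU SDE dX = -theta X dt + sigma dB admits the integrating factor exp(theta t): d(exp(theta t) X_t) = sigma exp(theta t) dB_t. Integrating from 0 to t:
  X_t = x_0 * exp(-theta t) + sigma * int_0^t exp(-theta (t-s)) dB_s.
The Itô integral has mean 0 and (by the Itô isometry) variance sigma^2 * int_0^t exp(-2 theta (t - s)) ds = sigma^2 * (1 - exp(-2 theta t)) / (2 theta).
With theta = 1/2, sigma = 2, x_0 = 4/3:
  E[X_t] = 4/3 * exp(-1/2 t) = 4*exp(-t/2)/3
  Var(X_t) = (2)^2 * (1 - exp(-2*1/2 t)) / (2 * 1/2) = 4 - 4*exp(-t).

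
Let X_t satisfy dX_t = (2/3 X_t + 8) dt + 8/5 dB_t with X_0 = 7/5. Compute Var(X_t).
Var(X_t) = 48*exp(4*t/3)/25 - 48/25

The variance V(t) = Var(X_t) satisfies V'(t) = 2 a V(t) + c^2 with V(0) = 0 (drift coefficient is linear in X, diffusion is constant). With a = 2/3, c = 8/5, the solution is
  V(t) = (c^2 / (2 a)) * (exp(2 a t) - 1)
       = ((8/5)^2 / (2*(2/3))) * (exp((4/3) t) - 1)
       = 48*exp(4*t/3)/25 - 48/25.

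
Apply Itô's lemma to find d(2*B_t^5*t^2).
d(2*B_t^5*t^2) = (4*B_t^3*t*(B_t^2 + 5*t)) dt + (10*B_t^4*t^2) dB_t

Itô's formula for f(t, x): d f(t, B_t) = (f_t + (1/2) f_xx) dt + f_x dB_t. Compute partials of f(t, x) = 2*t^2*x^5:
  f_t(t,x)  = 4*t*x^5
  f_x(t,x)  = 10*t^2*x^4
  f_xx(t,x) = 40*t^2*x^3
Assemble drift = f_t + (1/2) f_xx = 4*t*x^3*(5*t + x^2) and diffusion = f_x = 10*t^2*x^4. Substituting x = B_t:
  d(2*B_t^5*t^2) = (4*B_t^3*t*(B_t^2 + 5*t)) dt + (10*B_t^4*t^2) dB_t.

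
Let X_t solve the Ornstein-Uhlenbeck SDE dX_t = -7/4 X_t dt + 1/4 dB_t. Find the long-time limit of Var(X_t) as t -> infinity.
lim Var(X_t) = 1/56

The OU SDE dX = -theta X dt + sigma dB admits the integrating factor exp(theta t): d(exp(theta t) X_t) = sigma exp(theta t) dB_t. Integrating from 0 to t gives X_t = x_0 * exp(-theta t) + sigma * int_0^t exp(-theta (t-s)) dB_s for any initial x_0. The Itô integral has variance (by the Itô isometry) sigma^2 * int_0^t exp(-2 theta (t - s)) ds = sigma^2 * (1 - exp(-2 theta t)) / (2 theta), independent of x_0.
With theta = 7/4, sigma = 1/4:
  Var(X_t) = (1/4)^2 * (1 - exp(-2*7/4 t)) / (2 * 7/4) = 1/56 - exp(-7*t/2)/56.
As t -> infinity, exp(-2*7/4 t) -> 0, so the stationary variance is sigma^2 / (2 theta) = 1/56.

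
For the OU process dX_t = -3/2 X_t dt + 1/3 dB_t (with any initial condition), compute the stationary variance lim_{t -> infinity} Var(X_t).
lim Var(X_t) = 1/27

The OU SDE dX = -theta X dt + sigma dB admits the integrating factor exp(theta t): d(exp(theta t) X_t) = sigma exp(theta t) dB_t. Integrating from 0 to t gives X_t = x_0 * exp(-theta t) + sigma * int_0^t exp(-theta (t-s)) dB_s for any initial x_0. The Itô integral has variance (by the Itô isometry) sigma^2 * int_0^t exp(-2 theta (t - s)) ds = sigma^2 * (1 - exp(-2 theta t)) / (2 theta), independent of x_0.
With theta = 3/2, sigma = 1/3:
  Var(X_t) = (1/3)^2 * (1 - exp(-2*3/2 t)) / (2 * 3/2) = 1/27 - exp(-3*t)/27.
As t -> infinity, exp(-2*3/2 t) -> 0, so the stationary variance is sigma^2 / (2 theta) = 1/27.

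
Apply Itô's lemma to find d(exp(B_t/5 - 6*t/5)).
d(exp(B_t/5 - 6*t/5)) = (-59*exp(B_t/5 - 6*t/5)/50) dt + (exp(B_t/5 - 6*t/5)/5) dB_t

Itô's formula for f(t, x): d f(t, B_t) = (f_t + (1/2) f_xx) dt + f_x dB_t. Compute partials of f(t, x) = exp(-6*t/5 + x/5):
  f_t(t,x)  = -6*exp(-6*t/5 + x/5)/5
  f_x(t,x)  = exp(-6*t/5 + x/5)/5
  f_xx(t,x) = exp(-6*t/5 + x/5)/25
Assemble drift = f_t + (1/2) f_xx = -59*exp(-6*t/5 + x/5)/50 and diffusion = f_x = exp(-6*t/5 + x/5)/5. Substituting x = B_t:
  d(exp(B_t/5 - 6*t/5)) = (-59*exp(B_t/5 - 6*t/5)/50) dt + (exp(B_t/5 - 6*t/5)/5) dB_t.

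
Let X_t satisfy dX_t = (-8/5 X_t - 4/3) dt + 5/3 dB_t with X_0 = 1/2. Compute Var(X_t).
Var(X_t) = 125/144 - 125*exp(-16*t/5)/144

The variance V(t) = Var(X_t) satisfies V'(t) = 2 a V(t) + c^2 with V(0) = 0 (drift coefficient is linear in X, diffusion is constant). With a = -8/5, c = 5/3, the solution is
  V(t) = (c^2 / (2 a)) * (exp(2 a t) - 1)
       = ((5/3)^2 / (2*(-8/5))) * (exp((-16/5) t) - 1)
       = 125/144 - 125*exp(-16*t/5)/144.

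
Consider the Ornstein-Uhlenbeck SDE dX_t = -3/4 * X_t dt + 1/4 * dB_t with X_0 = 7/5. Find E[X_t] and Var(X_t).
E[X_t] = 7*exp(-3*t/4)/5; Var(X_t) = 1/24 - exp(-3*t/2)/24

The OU SDE dX = -theta X dt + sigma dB admits the integrating factor exp(theta t): d(exp(theta t) X_t) = sigma exp(theta t) dB_t. Integrating from 0 to t:
  X_t = x_0 * exp(-theta t) + sigma * int_0^t exp(-theta (t-s)) dB_s.
The Itô integral has mean 0 and (by the Itô isometry) variance sigma^2 * int_0^t exp(-2 theta (t - s)) ds = sigma^2 * (1 - exp(-2 theta t)) / (2 theta).
With theta = 3/4, sigma = 1/4, x_0 = 7/5:
  E[X_t] = 7/5 * exp(-3/4 t) = 7*exp(-3*t/4)/5
  Var(X_t) = (1/4)^2 * (1 - exp(-2*3/4 t)) / (2 * 3/4) = 1/24 - exp(-3*t/2)/24.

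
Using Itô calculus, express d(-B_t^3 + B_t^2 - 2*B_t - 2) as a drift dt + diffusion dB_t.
d(-B_t^3 + B_t^2 - 2*B_t - 2) = (1 - 3*B_t) dt + (-3*B_t^2 + 2*B_t - 2) dB_t

Itô's formula for f(B_t) gives d f(B_t) = f'(B_t) dB_t + (1/2) f''(B_t) dt. Compute derivatives of f(x) = -x^3 + x^2 - 2*x - 2:
  f'(x)  = -3*x^2 + 2*x - 2
  f''(x) = 2 - 6*x
Substitute x = B_t and multiply the f'' term by 1/2:
  drift     = (1/2) * (2 - 6*x) evaluated at B_t = 1 - 3*B_t
  diffusion = (-3*x^2 + 2*x - 2) evaluated at B_t = -3*B_t^2 + 2*B_t - 2
Therefore d(-B_t^3 + B_t^2 - 2*B_t - 2) = (1 - 3*B_t) dt + (-3*B_t^2 + 2*B_t - 2) dB_t.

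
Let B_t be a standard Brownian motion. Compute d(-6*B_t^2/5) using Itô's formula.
d(-6*B_t^2/5) = (-6/5) dt + (-12*B_t/5) dB_t

Itô's formula for f(B_t) gives d f(B_t) = f'(B_t) dB_t + (1/2) f''(B_t) dt. Compute derivatives of f(x) = -6*x^2/5:
  f'(x)  = -12*x/5
  f''(x) = -12/5
Substitute x = B_t and multiply the f'' term by 1/2:
  drift     = (1/2) * (-12/5) evaluated at B_t = -6/5
  diffusion = (-12*x/5) evaluated at B_t = -12*B_t/5
Therefore d(-6*B_t^2/5) = (-6/5) dt + (-12*B_t/5) dB_t.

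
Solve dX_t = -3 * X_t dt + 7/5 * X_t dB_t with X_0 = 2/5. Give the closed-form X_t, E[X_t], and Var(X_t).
X_t = 2/5 * exp((-199/50) t + (7/5) B_t); E[X_t] = 2*exp(-3*t)/5; Var(X_t) = (4*exp(49*t/25) - 4)*exp(-6*t)/25

For GBM dX = mu X dt + sigma X dB with X_0 = x_0, apply Itô to Y = log X: dY = (mu - sigma^2/2) dt + sigma dB, so Y_t = log(x_0) + (mu - sigma^2/2) t + sigma B_t and hence X_t = x_0 * exp((mu - sigma^2/2) t + sigma B_t).
With mu = -3, sigma = 7/5, x_0 = 2/5, this gives:
  X_t = 2/5 * exp((-199/50) * t + (7/5) * B_t).
Since sigma*B_t ~ Normal(0, sigma^2 t), E[exp(sigma*B_t)] = exp(sigma^2 t / 2); so E[X_t] = x_0 * exp((mu - sigma^2/2) t) * exp(sigma^2 t / 2) = x_0 * exp(mu t) = 2*exp(-3*t)/5.
Var(X_t) = E[X_t^2] - (E[X_t])^2 = x_0^2 * exp(2 mu t) * (exp(sigma^2 t) - 1) = (4*exp(49*t/25) - 4)*exp(-6*t)/25.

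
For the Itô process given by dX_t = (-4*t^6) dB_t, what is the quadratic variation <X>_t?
<X>_t = 16*t^13/13

For an Itô process dX_t = a(t) dt + b(t) dB_t, the quadratic variation is <X>_t = int_0^t b(s)^2 ds (the drift term does not contribute). Here b(s) = -4*s^6, so
  b(s)^2 = 16*s^12.
Integrating from 0 to t:
  <X>_t = int_0^t (16*s^12) ds = 16*t^13/13.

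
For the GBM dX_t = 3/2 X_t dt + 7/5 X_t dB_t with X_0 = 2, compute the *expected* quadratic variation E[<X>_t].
E[<X>_t] = 49*exp(124*t/25)/31 - 49/31

<X>_t = int_0^t ((7/5) * X_s)^2 ds. Taking expectation inside the integral: E[<X>_t] = (7/5)^2 * int_0^t E[X_s^2] ds. For GBM, E[X_s^2] = x_0^2 * exp((2 mu + sigma^2) s). Integrating:
  E[<X>_t] = (7/5)^2 * 2^2 * (exp((2*(3/2) + (7/5)^2) t) - 1) / (2*(3/2) + (7/5)^2)
           = (7/5)^2 * 2^2 * (exp((124/25) t) - 1) / (124/25) = 49*exp(124*t/25)/31 - 49/31.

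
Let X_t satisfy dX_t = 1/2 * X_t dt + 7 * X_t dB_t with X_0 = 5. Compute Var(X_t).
Var(X_t) = 25*(exp(49*t) - 1)*exp(t)

For GBM dX = mu X dt + sigma X dB with X_0 = x_0, apply Itô to Y = log X: dY = (mu - sigma^2/2) dt + sigma dB, so Y_t = log(x_0) + (mu - sigma^2/2) t + sigma B_t and hence X_t = x_0 * exp((mu - sigma^2/2) t + sigma B_t).
With mu = 1/2, sigma = 7, x_0 = 5, this gives:
  X_t = 5 * exp((-24) * t + (7) * B_t).
Since sigma*B_t ~ Normal(0, sigma^2 t), E[exp(sigma*B_t)] = exp(sigma^2 t / 2); so E[X_t] = x_0 * exp((mu - sigma^2/2) t) * exp(sigma^2 t / 2) = x_0 * exp(mu t) = 5*exp(t/2).
Var(X_t) = E[X_t^2] - (E[X_t])^2 = x_0^2 * exp(2 mu t) * (exp(sigma^2 t) - 1) = 25*(exp(49*t) - 1)*exp(t).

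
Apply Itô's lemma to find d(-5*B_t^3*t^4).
d(-5*B_t^3*t^4) = (5*B_t*t^3*(-4*B_t^2 - 3*t)) dt + (-15*B_t^2*t^4) dB_t

Itô's formula for f(t, x): d f(t, B_t) = (f_t + (1/2) f_xx) dt + f_x dB_t. Compute partials of f(t, x) = -5*t^4*x^3:
  f_t(t,x)  = -20*t^3*x^3
  f_x(t,x)  = -15*t^4*x^2
  f_xx(t,x) = -30*t^4*x
Assemble drift = f_t + (1/2) f_xx = 5*t^3*x*(-3*t - 4*x^2) and diffusion = f_x = -15*t^4*x^2. Substituting x = B_t:
  d(-5*B_t^3*t^4) = (5*B_t*t^3*(-4*B_t^2 - 3*t)) dt + (-15*B_t^2*t^4) dB_t.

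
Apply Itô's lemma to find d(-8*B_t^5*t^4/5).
d(-8*B_t^5*t^4/5) = (B_t^3*t^3*(-32*B_t^2/5 - 16*t)) dt + (-8*B_t^4*t^4) dB_t

Itô's formula for f(t, x): d f(t, B_t) = (f_t + (1/2) f_xx) dt + f_x dB_t. Compute partials of f(t, x) = -8*t^4*x^5/5:
  f_t(t,x)  = -32*t^3*x^5/5
  f_x(t,x)  = -8*t^4*x^4
  f_xx(t,x) = -32*t^4*x^3
Assemble drift = f_t + (1/2) f_xx = t^3*x^3*(-16*t - 32*x^2/5) and diffusion = f_x = -8*t^4*x^4. Substituting x = B_t:
  d(-8*B_t^5*t^4/5) = (B_t^3*t^3*(-32*B_t^2/5 - 16*t)) dt + (-8*B_t^4*t^4) dB_t.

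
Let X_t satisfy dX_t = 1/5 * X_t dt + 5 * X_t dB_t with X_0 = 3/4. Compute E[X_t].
E[X_t] = 3*exp(t/5)/4

For GBM dX = mu X dt + sigma X dB with X_0 = x_0, apply Itô to Y = log X: dY = (mu - sigma^2/2) dt + sigma dB, so Y_t = log(x_0) + (mu - sigma^2/2) t + sigma B_t and hence X_t = x_0 * exp((mu - sigma^2/2) t + sigma B_t).
With mu = 1/5, sigma = 5, x_0 = 3/4, this gives:
  X_t = 3/4 * exp((-123/10) * t + (5) * B_t).
Since sigma*B_t ~ Normal(0, sigma^2 t), E[exp(sigma*B_t)] = exp(sigma^2 t / 2); so E[X_t] = x_0 * exp((mu - sigma^2/2) t) * exp(sigma^2 t / 2) = x_0 * exp(mu t) = 3*exp(t/5)/4.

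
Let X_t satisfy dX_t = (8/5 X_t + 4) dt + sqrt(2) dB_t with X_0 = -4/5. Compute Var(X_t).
Var(X_t) = 5*exp(16*t/5)/8 - 5/8

The variance V(t) = Var(X_t) satisfies V'(t) = 2 a V(t) + c^2 with V(0) = 0 (drift coefficient is linear in X, diffusion is constant). With a = 8/5, c = sqrt(2), the solution is
  V(t) = (c^2 / (2 a)) * (exp(2 a t) - 1)
       = (sqrt(2)^2 / (2*(8/5))) * (exp((16/5) t) - 1)
       = 5*exp(16*t/5)/8 - 5/8.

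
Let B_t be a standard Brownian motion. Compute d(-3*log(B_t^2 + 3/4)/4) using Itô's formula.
d(-3*log(B_t^2 + 3/4)/4) = (3*(4*B_t^2 - 3)/(4*B_t^2 + 3)^2) dt + (-6*B_t/(4*B_t^2 + 3)) dB_t

Itô's formula for f(B_t) gives d f(B_t) = f'(B_t) dB_t + (1/2) f''(B_t) dt. Compute derivatives of f(x) = -3*log(x^2 + 3/4)/4:
  f'(x)  = -6*x/(4*x^2 + 3)
  f''(x) = 6*(4*x^2 - 3)/(4*x^2 + 3)^2
Substitute x = B_t and multiply the f'' term by 1/2:
  drift     = (1/2) * (6*(4*x^2 - 3)/(4*x^2 + 3)^2) evaluated at B_t = 3*(4*B_t^2 - 3)/(4*B_t^2 + 3)^2
  diffusion = (-6*x/(4*x^2 + 3)) evaluated at B_t = -6*B_t/(4*B_t^2 + 3)
Therefore d(-3*log(B_t^2 + 3/4)/4) = (3*(4*B_t^2 - 3)/(4*B_t^2 + 3)^2) dt + (-6*B_t/(4*B_t^2 + 3)) dB_t.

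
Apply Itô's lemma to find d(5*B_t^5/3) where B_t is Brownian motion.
d(5*B_t^5/3) = (50*B_t^3/3) dt + (25*B_t^4/3) dB_t

Itô's formula for f(B_t) gives d f(B_t) = f'(B_t) dB_t + (1/2) f''(B_t) dt. Compute derivatives of f(x) = 5*x^5/3:
  f'(x)  = 25*x^4/3
  f''(x) = 100*x^3/3
Substitute x = B_t and multiply the f'' term by 1/2:
  drift     = (1/2) * (100*x^3/3) evaluated at B_t = 50*B_t^3/3
  diffusion = (25*x^4/3) evaluated at B_t = 25*B_t^4/3
Therefore d(5*B_t^5/3) = (50*B_t^3/3) dt + (25*B_t^4/3) dB_t.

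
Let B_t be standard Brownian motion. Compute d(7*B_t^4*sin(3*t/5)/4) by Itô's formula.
d(7*B_t^4*sin(3*t/5)/4) = (21*B_t^2*(B_t^2*cos(3*t/5) + 10*sin(3*t/5))/20) dt + (7*B_t^3*sin(3*t/5)) dB_t

Itô's formula for f(t, x): d f(t, B_t) = (f_t + (1/2) f_xx) dt + f_x dB_t. Compute partials of f(t, x) = 7*x^4*sin(3*t/5)/4:
  f_t(t,x)  = 21*x^4*cos(3*t/5)/20
  f_x(t,x)  = 7*x^3*sin(3*t/5)
  f_xx(t,x) = 21*x^2*sin(3*t/5)
Assemble drift = f_t + (1/2) f_xx = 21*x^2*(x^2*cos(3*t/5) + 10*sin(3*t/5))/20 and diffusion = f_x = 7*x^3*sin(3*t/5). Substituting x = B_t:
  d(7*B_t^4*sin(3*t/5)/4) = (21*B_t^2*(B_t^2*cos(3*t/5) + 10*sin(3*t/5))/20) dt + (7*B_t^3*sin(3*t/5)) dB_t.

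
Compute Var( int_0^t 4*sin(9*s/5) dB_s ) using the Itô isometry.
Var = 8*t - 20*sin(18*t/5)/9

The Itô integral of a deterministic integrand f(s) has mean 0 because each increment f(s) * (B_{s+ds} - B_s) has mean 0. By the Itô isometry:
  Var( int_0^t f(s) dB_s ) = E[ (int_0^t f(s) dB_s)^2 ] = int_0^t f(s)^2 ds.
Here f(s) = 4*sin(9*s/5), so f(s)^2 = 16*sin(9*s/5)^2. Integrate:
  int_0^t (16*sin(9*s/5)^2) ds = 8*t - 20*sin(18*t/5)/9.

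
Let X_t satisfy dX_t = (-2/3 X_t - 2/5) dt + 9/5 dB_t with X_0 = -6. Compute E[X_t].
E[X_t] = -3/5 - 27*exp(-2*t/3)/5

Taking expectations and using E[dB_t] = 0, the mean m(t) = E[X_t] satisfies the ODE m'(t) = a m(t) + b with m(0) = x_0. With a = -2/3, b = -2/5, x_0 = -6, the solution is
  m(t) = x_0 * exp(a t) + (b/a) * (exp(a t) - 1)
       = (-6) * exp((-2/3) t) + ((-2/5)/(-2/3)) * (exp((-2/3) t) - 1)
       = -3/5 - 27*exp(-2*t/3)/5.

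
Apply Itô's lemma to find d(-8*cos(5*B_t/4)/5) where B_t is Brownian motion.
d(-8*cos(5*B_t/4)/5) = (5*cos(5*B_t/4)/4) dt + (2*sin(5*B_t/4)) dB_t

Itô's formula for f(B_t) gives d f(B_t) = f'(B_t) dB_t + (1/2) f''(B_t) dt. Compute derivatives of f(x) = -8*cos(5*x/4)/5:
  f'(x)  = 2*sin(5*x/4)
  f''(x) = 5*cos(5*x/4)/2
Substitute x = B_t and multiply the f'' term by 1/2:
  drift     = (1/2) * (5*cos(5*x/4)/2) evaluated at B_t = 5*cos(5*B_t/4)/4
  diffusion = (2*sin(5*x/4)) evaluated at B_t = 2*sin(5*B_t/4)
Therefore d(-8*cos(5*B_t/4)/5) = (5*cos(5*B_t/4)/4) dt + (2*sin(5*B_t/4)) dB_t.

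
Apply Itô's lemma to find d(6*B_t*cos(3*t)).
d(6*B_t*cos(3*t)) = (-18*B_t*sin(3*t)) dt + (6*cos(3*t)) dB_t

Itô's formula for f(t, x): d f(t, B_t) = (f_t + (1/2) f_xx) dt + f_x dB_t. Compute partials of f(t, x) = 6*x*cos(3*t):
  f_t(t,x)  = -18*x*sin(3*t)
  f_x(t,x)  = 6*cos(3*t)
  f_xx(t,x) = 0
Assemble drift = f_t + (1/2) f_xx = -18*x*sin(3*t) and diffusion = f_x = 6*cos(3*t). Substituting x = B_t:
  d(6*B_t*cos(3*t)) = (-18*B_t*sin(3*t)) dt + (6*cos(3*t)) dB_t.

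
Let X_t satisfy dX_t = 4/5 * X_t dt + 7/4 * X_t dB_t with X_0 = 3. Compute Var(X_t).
Var(X_t) = 9*(exp(49*t/16) - 1)*exp(8*t/5)

For GBM dX = mu X dt + sigma X dB with X_0 = x_0, apply Itô to Y = log X: dY = (mu - sigma^2/2) dt + sigma dB, so Y_t = log(x_0) + (mu - sigma^2/2) t + sigma B_t and hence X_t = x_0 * exp((mu - sigma^2/2) t + sigma B_t).
With mu = 4/5, sigma = 7/4, x_0 = 3, this gives:
  X_t = 3 * exp((-117/160) * t + (7/4) * B_t).
Since sigma*B_t ~ Normal(0, sigma^2 t), E[exp(sigma*B_t)] = exp(sigma^2 t / 2); so E[X_t] = x_0 * exp((mu - sigma^2/2) t) * exp(sigma^2 t / 2) = x_0 * exp(mu t) = 3*exp(4*t/5).
Var(X_t) = E[X_t^2] - (E[X_t])^2 = x_0^2 * exp(2 mu t) * (exp(sigma^2 t) - 1) = 9*(exp(49*t/16) - 1)*exp(8*t/5).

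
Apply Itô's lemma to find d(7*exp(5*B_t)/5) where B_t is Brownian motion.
d(7*exp(5*B_t)/5) = (35*exp(5*B_t)/2) dt + (7*exp(5*B_t)) dB_t

Itô's formula for f(B_t) gives d f(B_t) = f'(B_t) dB_t + (1/2) f''(B_t) dt. Compute derivatives of f(x) = 7*exp(5*x)/5:
  f'(x)  = 7*exp(5*x)
  f''(x) = 35*exp(5*x)
Substitute x = B_t and multiply the f'' term by 1/2:
  drift     = (1/2) * (35*exp(5*x)) evaluated at B_t = 35*exp(5*B_t)/2
  diffusion = (7*exp(5*x)) evaluated at B_t = 7*exp(5*B_t)
Therefore d(7*exp(5*B_t)/5) = (35*exp(5*B_t)/2) dt + (7*exp(5*B_t)) dB_t.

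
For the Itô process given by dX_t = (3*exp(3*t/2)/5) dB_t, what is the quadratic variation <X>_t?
<X>_t = 3*exp(3*t)/25 - 3/25

For an Itô process dX_t = a(t) dt + b(t) dB_t, the quadratic variation is <X>_t = int_0^t b(s)^2 ds (the drift term does not contribute). Here b(s) = 3*exp(3*s/2)/5, so
  b(s)^2 = 9*exp(3*s)/25.
Integrating from 0 to t:
  <X>_t = int_0^t (9*exp(3*s)/25) ds = 3*exp(3*t)/25 - 3/25.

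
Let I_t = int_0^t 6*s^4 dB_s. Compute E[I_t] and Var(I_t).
E[I_t] = 0; Var(I_t) = 4*t^9

The Itô integral of a deterministic integrand f(s) has mean 0 because each increment f(s) * (B_{s+ds} - B_s) has mean 0. By the Itô isometry:
  Var( int_0^t f(s) dB_s ) = E[ (int_0^t f(s) dB_s)^2 ] = int_0^t f(s)^2 ds.
Here f(s) = 6*s^4, so f(s)^2 = 36*s^8. Integrate:
  int_0^t (36*s^8) ds = 4*t^9.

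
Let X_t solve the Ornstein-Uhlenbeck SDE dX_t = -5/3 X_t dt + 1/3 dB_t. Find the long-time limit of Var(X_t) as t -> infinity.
lim Var(X_t) = 1/30

The OU SDE dX = -theta X dt + sigma dB admits the integrating factor exp(theta t): d(exp(theta t) X_t) = sigma exp(theta t) dB_t. Integrating from 0 to t gives X_t = x_0 * exp(-theta t) + sigma * int_0^t exp(-theta (t-s)) dB_s for any initial x_0. The Itô integral has variance (by the Itô isometry) sigma^2 * int_0^t exp(-2 theta (t - s)) ds = sigma^2 * (1 - exp(-2 theta t)) / (2 theta), independent of x_0.
With theta = 5/3, sigma = 1/3:
  Var(X_t) = (1/3)^2 * (1 - exp(-2*5/3 t)) / (2 * 5/3) = 1/30 - exp(-10*t/3)/30.
As t -> infinity, exp(-2*5/3 t) -> 0, so the stationary variance is sigma^2 / (2 theta) = 1/30.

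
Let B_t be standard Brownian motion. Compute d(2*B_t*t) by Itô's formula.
d(2*B_t*t) = (2*B_t) dt + (2*t) dB_t

Itô's formula for f(t, x): d f(t, B_t) = (f_t + (1/2) f_xx) dt + f_x dB_t. Compute partials of f(t, x) = 2*t*x:
  f_t(t,x)  = 2*x
  f_x(t,x)  = 2*t
  f_xx(t,x) = 0
Assemble drift = f_t + (1/2) f_xx = 2*x and diffusion = f_x = 2*t. Substituting x = B_t:
  d(2*B_t*t) = (2*B_t) dt + (2*t) dB_t.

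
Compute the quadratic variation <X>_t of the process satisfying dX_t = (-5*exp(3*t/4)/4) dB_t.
<X>_t = 25*exp(3*t/2)/24 - 25/24

For an Itô process dX_t = a(t) dt + b(t) dB_t, the quadratic variation is <X>_t = int_0^t b(s)^2 ds (the drift term does not contribute). Here b(s) = -5*exp(3*s/4)/4, so
  b(s)^2 = 25*exp(3*s/2)/16.
Integrating from 0 to t:
  <X>_t = int_0^t (25*exp(3*s/2)/16) ds = 25*exp(3*t/2)/24 - 25/24.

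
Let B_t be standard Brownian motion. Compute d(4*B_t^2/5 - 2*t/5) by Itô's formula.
d(4*B_t^2/5 - 2*t/5) = (2/5) dt + (8*B_t/5) dB_t

Itô's formula for f(t, x): d f(t, B_t) = (f_t + (1/2) f_xx) dt + f_x dB_t. Compute partials of f(t, x) = -2*t/5 + 4*x^2/5:
  f_t(t,x)  = -2/5
  f_x(t,x)  = 8*x/5
  f_xx(t,x) = 8/5
Assemble drift = f_t + (1/2) f_xx = 2/5 and diffusion = f_x = 8*x/5. Substituting x = B_t:
  d(4*B_t^2/5 - 2*t/5) = (2/5) dt + (8*B_t/5) dB_t.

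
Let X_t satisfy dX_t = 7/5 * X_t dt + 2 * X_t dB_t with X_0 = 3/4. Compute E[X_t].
E[X_t] = 3*exp(7*t/5)/4

For GBM dX = mu X dt + sigma X dB with X_0 = x_0, apply Itô to Y = log X: dY = (mu - sigma^2/2) dt + sigma dB, so Y_t = log(x_0) + (mu - sigma^2/2) t + sigma B_t and hence X_t = x_0 * exp((mu - sigma^2/2) t + sigma B_t).
With mu = 7/5, sigma = 2, x_0 = 3/4, this gives:
  X_t = 3/4 * exp((-3/5) * t + (2) * B_t).
Since sigma*B_t ~ Normal(0, sigma^2 t), E[exp(sigma*B_t)] = exp(sigma^2 t / 2); so E[X_t] = x_0 * exp((mu - sigma^2/2) t) * exp(sigma^2 t / 2) = x_0 * exp(mu t) = 3*exp(7*t/5)/4.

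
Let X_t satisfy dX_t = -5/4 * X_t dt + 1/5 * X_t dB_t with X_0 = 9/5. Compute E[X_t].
E[X_t] = 9*exp(-5*t/4)/5

For GBM dX = mu X dt + sigma X dB with X_0 = x_0, apply Itô to Y = log X: dY = (mu - sigma^2/2) dt + sigma dB, so Y_t = log(x_0) + (mu - sigma^2/2) t + sigma B_t and hence X_t = x_0 * exp((mu - sigma^2/2) t + sigma B_t).
With mu = -5/4, sigma = 1/5, x_0 = 9/5, this gives:
  X_t = 9/5 * exp((-127/100) * t + (1/5) * B_t).
Since sigma*B_t ~ Normal(0, sigma^2 t), E[exp(sigma*B_t)] = exp(sigma^2 t / 2); so E[X_t] = x_0 * exp((mu - sigma^2/2) t) * exp(sigma^2 t / 2) = x_0 * exp(mu t) = 9*exp(-5*t/4)/5.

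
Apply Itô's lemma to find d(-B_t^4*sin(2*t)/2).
d(-B_t^4*sin(2*t)/2) = (-B_t^2*(B_t^2*cos(2*t) + 3*sin(2*t))) dt + (-2*B_t^3*sin(2*t)) dB_t

Itô's formula for f(t, x): d f(t, B_t) = (f_t + (1/2) f_xx) dt + f_x dB_t. Compute partials of f(t, x) = -x^4*sin(2*t)/2:
  f_t(t,x)  = -x^4*cos(2*t)
  f_x(t,x)  = -2*x^3*sin(2*t)
  f_xx(t,x) = -6*x^2*sin(2*t)
Assemble drift = f_t + (1/2) f_xx = -x^2*(x^2*cos(2*t) + 3*sin(2*t)) and diffusion = f_x = -2*x^3*sin(2*t). Substituting x = B_t:
  d(-B_t^4*sin(2*t)/2) = (-B_t^2*(B_t^2*cos(2*t) + 3*sin(2*t))) dt + (-2*B_t^3*sin(2*t)) dB_t.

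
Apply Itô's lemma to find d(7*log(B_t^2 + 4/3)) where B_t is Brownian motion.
d(7*log(B_t^2 + 4/3)) = (21*(4 - 3*B_t^2)/(3*B_t^2 + 4)^2) dt + (42*B_t/(3*B_t^2 + 4)) dB_t

Itô's formula for f(B_t) gives d f(B_t) = f'(B_t) dB_t + (1/2) f''(B_t) dt. Compute derivatives of f(x) = 7*log(x^2 + 4/3):
  f'(x)  = 42*x/(3*x^2 + 4)
  f''(x) = 42*(4 - 3*x^2)/(3*x^2 + 4)^2
Substitute x = B_t and multiply the f'' term by 1/2:
  drift     = (1/2) * (42*(4 - 3*x^2)/(3*x^2 + 4)^2) evaluated at B_t = 21*(4 - 3*B_t^2)/(3*B_t^2 + 4)^2
  diffusion = (42*x/(3*x^2 + 4)) evaluated at B_t = 42*B_t/(3*B_t^2 + 4)
Therefore d(7*log(B_t^2 + 4/3)) = (21*(4 - 3*B_t^2)/(3*B_t^2 + 4)^2) dt + (42*B_t/(3*B_t^2 + 4)) dB_t.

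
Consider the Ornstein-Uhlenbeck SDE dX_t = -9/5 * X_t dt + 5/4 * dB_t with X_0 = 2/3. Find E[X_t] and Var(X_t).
E[X_t] = 2*exp(-9*t/5)/3; Var(X_t) = 125/288 - 125*exp(-18*t/5)/288

The OU SDE dX = -theta X dt + sigma dB admits the integrating factor exp(theta t): d(exp(theta t) X_t) = sigma exp(theta t) dB_t. Integrating from 0 to t:
  X_t = x_0 * exp(-theta t) + sigma * int_0^t exp(-theta (t-s)) dB_s.
The Itô integral has mean 0 and (by the Itô isometry) variance sigma^2 * int_0^t exp(-2 theta (t - s)) ds = sigma^2 * (1 - exp(-2 theta t)) / (2 theta).
With theta = 9/5, sigma = 5/4, x_0 = 2/3:
  E[X_t] = 2/3 * exp(-9/5 t) = 2*exp(-9*t/5)/3
  Var(X_t) = (5/4)^2 * (1 - exp(-2*9/5 t)) / (2 * 9/5) = 125/288 - 125*exp(-18*t/5)/288.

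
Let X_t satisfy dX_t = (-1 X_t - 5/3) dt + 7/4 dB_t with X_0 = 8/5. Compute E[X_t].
E[X_t] = -5/3 + 49*exp(-t)/15

Taking expectations and using E[dB_t] = 0, the mean m(t) = E[X_t] satisfies the ODE m'(t) = a m(t) + b with m(0) = x_0. With a = -1, b = -5/3, x_0 = 8/5, the solution is
  m(t) = x_0 * exp(a t) + (b/a) * (exp(a t) - 1)
       = (8/5) * exp((-1) t) + ((-5/3)/(-1)) * (exp((-1) t) - 1)
       = -5/3 + 49*exp(-t)/15.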